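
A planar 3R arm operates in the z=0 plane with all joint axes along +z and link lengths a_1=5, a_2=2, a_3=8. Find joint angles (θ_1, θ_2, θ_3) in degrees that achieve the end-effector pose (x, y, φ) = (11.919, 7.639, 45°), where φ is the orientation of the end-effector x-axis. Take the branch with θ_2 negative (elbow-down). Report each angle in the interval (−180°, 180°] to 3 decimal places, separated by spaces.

29.996 -44.995 59.999

wrist centre = target − a_3·(cos φ, sin φ) = (6.2621, 1.9821)
cos θ_2 = (43.1434−5²−2²)/(2·5·2) = 0.7072; θ_2 = -44.9950° (elbow-down)
β = atan2(1.9821,6.2621) = 17.5640°; ψ = atan2(-1.4141,6.4143) = -12.4324°
θ_1 = β − ψ = 29.9965°
θ_3 = φ − θ_1 − θ_2 = 59.9985° (wrapped to (-180°,180°])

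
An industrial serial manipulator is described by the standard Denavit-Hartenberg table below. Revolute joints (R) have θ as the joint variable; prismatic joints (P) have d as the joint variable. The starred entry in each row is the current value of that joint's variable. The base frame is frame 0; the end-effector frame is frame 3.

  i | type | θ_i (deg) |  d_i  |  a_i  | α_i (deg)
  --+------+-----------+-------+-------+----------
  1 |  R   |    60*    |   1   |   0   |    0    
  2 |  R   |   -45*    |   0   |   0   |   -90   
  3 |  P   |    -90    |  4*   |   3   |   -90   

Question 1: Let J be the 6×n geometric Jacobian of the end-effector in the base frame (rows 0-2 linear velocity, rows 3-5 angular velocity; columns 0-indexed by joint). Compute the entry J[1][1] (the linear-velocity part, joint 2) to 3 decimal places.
axis z_1 = (0.0000,0.0000,1.0000); lever o_n−o_1 = (-1.0353,3.8637,3.0000)
cross product → J_v[:, 1] = (-3.8637,-1.0353,0.0000)
J_ω[:, 1] = z_1
entry J[1][1] = -1.0353

-1.035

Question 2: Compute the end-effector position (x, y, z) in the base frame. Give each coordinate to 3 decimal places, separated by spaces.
after link 1: o_1 = (0.0000, 0.0000, 1.0000)
after link 2: o_2 = (0.0000, 0.0000, 1.0000)
after link 3: o_3 = (-1.0353, 3.8637, 4.0000)

-1.035 3.864 4.000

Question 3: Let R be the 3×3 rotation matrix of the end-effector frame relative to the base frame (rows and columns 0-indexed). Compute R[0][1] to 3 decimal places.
End-effector y-axis (col 1 of R) = (0.2588,-0.9659,-0.0000)
R[0][1] = 0.2588

0.259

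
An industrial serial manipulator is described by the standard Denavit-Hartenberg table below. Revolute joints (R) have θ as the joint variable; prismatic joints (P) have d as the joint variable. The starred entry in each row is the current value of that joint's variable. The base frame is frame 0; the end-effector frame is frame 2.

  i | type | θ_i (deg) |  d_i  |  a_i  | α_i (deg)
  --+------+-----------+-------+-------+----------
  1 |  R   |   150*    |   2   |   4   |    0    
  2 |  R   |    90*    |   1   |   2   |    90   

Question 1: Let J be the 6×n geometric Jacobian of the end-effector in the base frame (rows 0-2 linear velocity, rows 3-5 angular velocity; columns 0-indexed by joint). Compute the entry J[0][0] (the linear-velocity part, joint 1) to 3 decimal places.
-0.268

axis z_0 = ẑ; lever o_n−o_0 = (-4.4641,0.2679,3.0000)
cross product → J_v[:, 0] = (-0.2679,-4.4641,0.0000)
J_ω[:, 0] = z_0
entry J[0][0] = -0.2679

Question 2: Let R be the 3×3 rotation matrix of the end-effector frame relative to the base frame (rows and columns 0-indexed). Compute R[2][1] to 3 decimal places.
End-effector y-axis (col 1 of R) = (0.0000,-0.0000,1.0000)
R[2][1] = 1.0000

1.000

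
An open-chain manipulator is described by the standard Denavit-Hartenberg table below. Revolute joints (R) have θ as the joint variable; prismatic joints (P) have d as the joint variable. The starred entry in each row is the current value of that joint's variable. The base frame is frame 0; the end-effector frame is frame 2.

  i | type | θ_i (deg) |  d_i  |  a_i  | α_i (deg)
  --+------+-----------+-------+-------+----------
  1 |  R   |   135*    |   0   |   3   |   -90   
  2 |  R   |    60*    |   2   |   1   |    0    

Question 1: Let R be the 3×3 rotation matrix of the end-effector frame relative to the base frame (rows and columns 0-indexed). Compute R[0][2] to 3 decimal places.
End-effector z-axis (col 2 of R) = (-0.7071,-0.7071,0.0000)
R[0][2] = -0.7071

-0.707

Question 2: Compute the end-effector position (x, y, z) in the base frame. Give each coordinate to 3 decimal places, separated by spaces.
-3.889 1.061 -0.866

after link 1: o_1 = (-2.1213, 2.1213, 0.0000)
after link 2: o_2 = (-3.8891, 1.0607, -0.8660)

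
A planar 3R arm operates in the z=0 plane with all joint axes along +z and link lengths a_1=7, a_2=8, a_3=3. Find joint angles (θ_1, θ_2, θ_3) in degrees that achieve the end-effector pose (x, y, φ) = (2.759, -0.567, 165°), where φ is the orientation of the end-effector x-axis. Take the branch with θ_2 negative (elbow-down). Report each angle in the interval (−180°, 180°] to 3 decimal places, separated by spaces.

wrist centre = target − a_3·(cos φ, sin φ) = (5.6568, -1.3435)
cos θ_2 = (33.8040−7²−8²)/(2·7·8) = -0.7071; θ_2 = -135.0000° (elbow-down)
β = atan2(-1.3435,5.6568) = -13.3600°; ψ = atan2(-5.6569,1.3431) = -76.6432°
θ_1 = β − ψ = 63.2833°
θ_3 = φ − θ_1 − θ_2 = -123.2832° (wrapped to (-180°,180°])

63.283 -135.000 -123.283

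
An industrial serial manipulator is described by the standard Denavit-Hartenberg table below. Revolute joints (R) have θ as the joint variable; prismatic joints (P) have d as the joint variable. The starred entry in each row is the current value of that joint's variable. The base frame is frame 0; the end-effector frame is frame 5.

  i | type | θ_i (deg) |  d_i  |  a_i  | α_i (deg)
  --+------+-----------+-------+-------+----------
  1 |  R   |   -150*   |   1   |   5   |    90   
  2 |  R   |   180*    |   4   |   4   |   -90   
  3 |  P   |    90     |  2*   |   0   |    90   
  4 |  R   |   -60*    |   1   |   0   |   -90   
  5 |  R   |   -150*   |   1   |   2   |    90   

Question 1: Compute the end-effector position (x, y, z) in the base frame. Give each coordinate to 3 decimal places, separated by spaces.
after link 1: o_1 = (-4.3301, -2.5000, 1.0000)
after link 2: o_2 = (-2.8660, 2.9641, 1.0000)
after link 3: o_3 = (-2.8660, 2.9641, -1.0000)
after link 4: o_4 = (-2.0000, 3.4641, -1.0000)
after link 5: o_5 = (-1.1340, 3.9641, -3.0000)

-1.134 3.964 -3.000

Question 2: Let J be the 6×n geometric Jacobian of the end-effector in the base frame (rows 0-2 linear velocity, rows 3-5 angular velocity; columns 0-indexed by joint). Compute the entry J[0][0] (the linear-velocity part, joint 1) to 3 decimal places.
-3.964

axis z_0 = ẑ; lever o_n−o_0 = (-1.1340,3.9641,-3.0000)
cross product → J_v[:, 0] = (-3.9641,-1.1340,0.0000)
J_ω[:, 0] = z_0
entry J[0][0] = -3.9641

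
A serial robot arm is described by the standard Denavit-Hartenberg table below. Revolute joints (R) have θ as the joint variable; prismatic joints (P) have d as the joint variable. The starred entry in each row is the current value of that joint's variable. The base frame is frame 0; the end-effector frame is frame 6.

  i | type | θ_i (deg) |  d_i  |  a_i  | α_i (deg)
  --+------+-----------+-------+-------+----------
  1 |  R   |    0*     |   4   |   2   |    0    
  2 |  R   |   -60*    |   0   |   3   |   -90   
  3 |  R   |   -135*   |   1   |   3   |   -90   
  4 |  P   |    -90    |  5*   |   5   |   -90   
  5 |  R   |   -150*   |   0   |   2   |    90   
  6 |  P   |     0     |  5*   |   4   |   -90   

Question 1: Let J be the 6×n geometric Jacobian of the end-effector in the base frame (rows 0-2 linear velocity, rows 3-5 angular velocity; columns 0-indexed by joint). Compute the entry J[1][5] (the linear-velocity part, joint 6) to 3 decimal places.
prismatic axis z_5 = (-0.7392,0.2803,-0.6124)
J_v[:, 5] = z_5; J_ω[:, 5] = (0,0,0)
entry J[1][5] = 0.2803

0.280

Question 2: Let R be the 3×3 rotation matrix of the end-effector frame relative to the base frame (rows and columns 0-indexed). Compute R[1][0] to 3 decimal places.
-0.739

End-effector x-axis (col 0 of R) = (-0.5732,-0.7392,0.3536)
R[1][0] = -0.7392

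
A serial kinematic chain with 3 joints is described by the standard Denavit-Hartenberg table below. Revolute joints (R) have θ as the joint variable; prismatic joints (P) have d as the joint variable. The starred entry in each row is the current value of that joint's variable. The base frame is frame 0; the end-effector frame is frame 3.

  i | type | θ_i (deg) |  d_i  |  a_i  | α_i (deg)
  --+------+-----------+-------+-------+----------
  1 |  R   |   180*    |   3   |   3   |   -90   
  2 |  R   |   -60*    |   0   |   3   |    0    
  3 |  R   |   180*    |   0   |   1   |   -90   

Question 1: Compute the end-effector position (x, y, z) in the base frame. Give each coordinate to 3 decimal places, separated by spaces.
after link 1: o_1 = (-3.0000, 0.0000, 3.0000)
after link 2: o_2 = (-4.5000, 0.0000, 5.5981)
after link 3: o_3 = (-4.0000, 0.0000, 4.7321)

-4.000 0.000 4.732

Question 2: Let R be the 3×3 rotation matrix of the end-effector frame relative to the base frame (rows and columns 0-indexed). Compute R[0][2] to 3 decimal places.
End-effector z-axis (col 2 of R) = (0.8660,-0.0000,0.5000)
R[0][2] = 0.8660

0.866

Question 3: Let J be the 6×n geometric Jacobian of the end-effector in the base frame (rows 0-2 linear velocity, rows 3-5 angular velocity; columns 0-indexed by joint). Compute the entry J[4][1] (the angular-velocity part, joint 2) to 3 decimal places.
axis z_1 = (-0.0000,-1.0000,0.0000); lever o_n−o_1 = (-1.0000,0.0000,1.7321)
cross product → J_v[:, 1] = (-1.7321,0.0000,-1.0000)
J_ω[:, 1] = z_1
entry J[4][1] = -1.0000

-1.000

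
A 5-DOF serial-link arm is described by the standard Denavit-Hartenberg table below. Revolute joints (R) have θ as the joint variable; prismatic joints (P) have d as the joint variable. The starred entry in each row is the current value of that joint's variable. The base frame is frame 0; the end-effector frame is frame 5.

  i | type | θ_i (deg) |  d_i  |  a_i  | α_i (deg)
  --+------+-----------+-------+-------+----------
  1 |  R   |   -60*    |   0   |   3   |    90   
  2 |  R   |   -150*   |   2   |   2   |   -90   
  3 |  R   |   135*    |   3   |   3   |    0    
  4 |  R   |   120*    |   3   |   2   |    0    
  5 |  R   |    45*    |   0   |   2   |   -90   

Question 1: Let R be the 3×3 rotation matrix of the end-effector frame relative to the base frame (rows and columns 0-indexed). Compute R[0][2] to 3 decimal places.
End-effector z-axis (col 2 of R) = (0.0580,0.8995,-0.4330)
R[0][2] = 0.0580

0.058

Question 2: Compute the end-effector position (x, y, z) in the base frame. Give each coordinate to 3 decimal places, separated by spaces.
after link 1: o_1 = (1.5000, -2.5981, 0.0000)
after link 2: o_2 = (-1.0981, -2.0981, -1.0000)
after link 3: o_3 = (2.4076, -3.9274, -2.5374)
after link 4: o_4 = (1.7087, -6.5806, -4.8767)
after link 5: o_5 = (-0.2243, -6.6967, -5.3767)

-0.224 -6.697 -5.377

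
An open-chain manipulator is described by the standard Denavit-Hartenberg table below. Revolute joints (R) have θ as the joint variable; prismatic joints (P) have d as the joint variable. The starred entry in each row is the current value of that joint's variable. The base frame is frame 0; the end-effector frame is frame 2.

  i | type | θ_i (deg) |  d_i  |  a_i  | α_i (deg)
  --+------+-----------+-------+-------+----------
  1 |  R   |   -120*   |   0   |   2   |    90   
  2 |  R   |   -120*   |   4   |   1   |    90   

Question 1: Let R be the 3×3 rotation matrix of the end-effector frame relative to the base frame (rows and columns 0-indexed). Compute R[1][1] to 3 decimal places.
0.500

End-effector y-axis (col 1 of R) = (-0.8660,0.5000,0.0000)
R[1][1] = 0.5000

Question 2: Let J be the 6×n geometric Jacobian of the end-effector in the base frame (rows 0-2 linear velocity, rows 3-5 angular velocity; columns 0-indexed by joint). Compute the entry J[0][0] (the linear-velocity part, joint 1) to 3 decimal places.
axis z_0 = ẑ; lever o_n−o_0 = (-4.2141,0.7010,-0.8660)
cross product → J_v[:, 0] = (-0.7010,-4.2141,0.0000)
J_ω[:, 0] = z_0
entry J[0][0] = -0.7010

-0.701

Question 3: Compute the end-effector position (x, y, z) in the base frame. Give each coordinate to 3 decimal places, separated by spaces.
after link 1: o_1 = (-1.0000, -1.7321, 0.0000)
after link 2: o_2 = (-4.2141, 0.7010, -0.8660)

-4.214 0.701 -0.866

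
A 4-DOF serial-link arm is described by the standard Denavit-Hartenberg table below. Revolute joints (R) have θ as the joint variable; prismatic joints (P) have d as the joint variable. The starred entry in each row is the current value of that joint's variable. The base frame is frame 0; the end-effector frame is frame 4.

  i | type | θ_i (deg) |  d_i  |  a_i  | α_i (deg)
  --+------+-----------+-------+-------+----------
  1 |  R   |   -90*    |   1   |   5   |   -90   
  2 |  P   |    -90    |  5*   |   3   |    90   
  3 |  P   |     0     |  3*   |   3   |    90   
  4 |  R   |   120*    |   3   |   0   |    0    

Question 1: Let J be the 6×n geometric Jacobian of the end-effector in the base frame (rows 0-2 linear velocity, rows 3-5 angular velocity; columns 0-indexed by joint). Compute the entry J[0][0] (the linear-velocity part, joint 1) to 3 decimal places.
axis z_0 = ẑ; lever o_n−o_0 = (2.0000,-2.0000,7.0000)
cross product → J_v[:, 0] = (2.0000,2.0000,-0.0000)
J_ω[:, 0] = z_0
entry J[0][0] = 2.0000

2.000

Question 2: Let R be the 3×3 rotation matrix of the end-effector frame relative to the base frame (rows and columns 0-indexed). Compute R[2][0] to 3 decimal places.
End-effector x-axis (col 0 of R) = (0.0000,0.8660,-0.5000)
R[2][0] = -0.5000

-0.500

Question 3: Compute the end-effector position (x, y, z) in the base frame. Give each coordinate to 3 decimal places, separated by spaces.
2.000 -2.000 7.000

after link 1: o_1 = (0.0000, -5.0000, 1.0000)
after link 2: o_2 = (5.0000, -5.0000, 4.0000)
after link 3: o_3 = (5.0000, -2.0000, 7.0000)
after link 4: o_4 = (2.0000, -2.0000, 7.0000)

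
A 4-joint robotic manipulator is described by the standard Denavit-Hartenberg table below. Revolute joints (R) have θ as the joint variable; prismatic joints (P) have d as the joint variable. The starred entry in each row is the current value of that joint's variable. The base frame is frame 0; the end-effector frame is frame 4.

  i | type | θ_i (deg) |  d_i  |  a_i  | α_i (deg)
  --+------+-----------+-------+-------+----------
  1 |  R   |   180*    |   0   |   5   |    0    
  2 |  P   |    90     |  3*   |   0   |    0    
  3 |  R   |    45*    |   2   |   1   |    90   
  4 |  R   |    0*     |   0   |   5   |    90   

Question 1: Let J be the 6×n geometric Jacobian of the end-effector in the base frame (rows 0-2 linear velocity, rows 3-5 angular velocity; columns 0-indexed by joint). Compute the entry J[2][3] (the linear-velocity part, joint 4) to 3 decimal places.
axis z_3 = (-0.7071,-0.7071,0.0000); lever o_n−o_3 = (3.5355,-3.5355,0.0000)
cross product → J_v[:, 3] = (0.0000,0.0000,5.0000)
J_ω[:, 3] = z_3
entry J[2][3] = 5.0000

5.000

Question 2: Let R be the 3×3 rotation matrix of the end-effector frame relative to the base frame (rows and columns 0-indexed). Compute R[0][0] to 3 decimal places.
0.707

End-effector x-axis (col 0 of R) = (0.7071,-0.7071,0.0000)
R[0][0] = 0.7071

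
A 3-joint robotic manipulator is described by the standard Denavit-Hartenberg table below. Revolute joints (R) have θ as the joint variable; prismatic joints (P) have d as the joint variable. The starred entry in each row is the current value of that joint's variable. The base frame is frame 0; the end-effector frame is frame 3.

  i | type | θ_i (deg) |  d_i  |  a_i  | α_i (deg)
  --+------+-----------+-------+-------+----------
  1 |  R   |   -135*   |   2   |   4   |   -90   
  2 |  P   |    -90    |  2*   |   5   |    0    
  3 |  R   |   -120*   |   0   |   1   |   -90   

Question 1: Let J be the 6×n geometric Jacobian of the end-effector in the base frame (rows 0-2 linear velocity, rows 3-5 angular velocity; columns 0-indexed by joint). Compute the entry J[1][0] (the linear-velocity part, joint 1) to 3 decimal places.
axis z_0 = ẑ; lever o_n−o_0 = (-0.8018,-3.6303,6.5000)
cross product → J_v[:, 0] = (3.6303,-0.8018,0.0000)
J_ω[:, 0] = z_0
entry J[1][0] = -0.8018

-0.802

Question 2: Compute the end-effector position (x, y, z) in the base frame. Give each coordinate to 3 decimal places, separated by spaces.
-0.802 -3.630 6.500

after link 1: o_1 = (-2.8284, -2.8284, 2.0000)
after link 2: o_2 = (-1.4142, -4.2426, 7.0000)
after link 3: o_3 = (-0.8018, -3.6303, 6.5000)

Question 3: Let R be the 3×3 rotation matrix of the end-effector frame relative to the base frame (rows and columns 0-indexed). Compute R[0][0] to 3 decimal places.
End-effector x-axis (col 0 of R) = (0.6124,0.6124,-0.5000)
R[0][0] = 0.6124

0.612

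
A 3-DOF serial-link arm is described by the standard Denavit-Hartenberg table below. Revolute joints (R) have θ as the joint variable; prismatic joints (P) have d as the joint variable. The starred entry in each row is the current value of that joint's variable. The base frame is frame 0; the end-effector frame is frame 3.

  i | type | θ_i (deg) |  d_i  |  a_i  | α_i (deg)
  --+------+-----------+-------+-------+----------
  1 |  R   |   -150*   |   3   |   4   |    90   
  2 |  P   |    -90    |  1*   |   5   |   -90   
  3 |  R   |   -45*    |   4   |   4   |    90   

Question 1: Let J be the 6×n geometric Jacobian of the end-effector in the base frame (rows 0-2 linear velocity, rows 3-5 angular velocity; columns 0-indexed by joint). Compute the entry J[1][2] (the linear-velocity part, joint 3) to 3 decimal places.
-2.449

axis z_2 = (-0.8660,-0.5000,0.0000); lever o_n−o_2 = (-4.8783,0.4495,-2.8284)
cross product → J_v[:, 2] = (1.4142,-2.4495,-2.8284)
J_ω[:, 2] = z_2
entry J[1][2] = -2.4495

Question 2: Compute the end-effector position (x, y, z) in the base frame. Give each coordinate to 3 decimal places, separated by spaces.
after link 1: o_1 = (-3.4641, -2.0000, 3.0000)
after link 2: o_2 = (-3.9641, -1.1340, -2.0000)
after link 3: o_3 = (-8.8424, -0.6845, -4.8284)

-8.842 -0.684 -4.828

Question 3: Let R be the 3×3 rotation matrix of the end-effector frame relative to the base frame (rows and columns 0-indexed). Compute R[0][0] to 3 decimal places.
End-effector x-axis (col 0 of R) = (-0.3536,0.6124,-0.7071)
R[0][0] = -0.3536

-0.354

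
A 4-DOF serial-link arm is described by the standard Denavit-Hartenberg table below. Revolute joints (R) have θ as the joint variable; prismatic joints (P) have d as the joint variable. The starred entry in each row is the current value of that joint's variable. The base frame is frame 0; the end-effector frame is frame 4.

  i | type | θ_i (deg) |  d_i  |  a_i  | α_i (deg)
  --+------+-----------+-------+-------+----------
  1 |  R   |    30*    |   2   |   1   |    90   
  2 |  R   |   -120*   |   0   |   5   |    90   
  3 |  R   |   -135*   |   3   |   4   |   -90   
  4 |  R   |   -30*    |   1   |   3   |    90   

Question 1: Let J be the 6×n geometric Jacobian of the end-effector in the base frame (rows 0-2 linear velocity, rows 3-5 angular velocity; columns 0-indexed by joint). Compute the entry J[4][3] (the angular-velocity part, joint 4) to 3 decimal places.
0.436

axis z_3 = (-0.6597,0.4356,-0.6124); lever o_n−o_3 = (-1.9078,1.8363,1.7286)
cross product → J_v[:, 3] = (1.8775,2.3087,-0.3805)
J_ω[:, 3] = z_3
entry J[4][3] = 0.4356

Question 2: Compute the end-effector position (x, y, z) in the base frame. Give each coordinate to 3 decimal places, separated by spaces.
after link 1: o_1 = (0.8660, 0.5000, 2.0000)
after link 2: o_2 = (-1.2990, -0.7500, -2.3301)
after link 3: o_3 = (-3.7385, 1.1076, 1.6194)
after link 4: o_4 = (-5.6463, 2.9439, 3.3480)

-5.646 2.944 3.348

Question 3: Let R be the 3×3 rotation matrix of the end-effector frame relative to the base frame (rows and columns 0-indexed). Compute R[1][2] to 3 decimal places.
End-effector z-axis (col 2 of R) = (-0.6258,-0.7696,0.1268)
R[1][2] = -0.7696

-0.770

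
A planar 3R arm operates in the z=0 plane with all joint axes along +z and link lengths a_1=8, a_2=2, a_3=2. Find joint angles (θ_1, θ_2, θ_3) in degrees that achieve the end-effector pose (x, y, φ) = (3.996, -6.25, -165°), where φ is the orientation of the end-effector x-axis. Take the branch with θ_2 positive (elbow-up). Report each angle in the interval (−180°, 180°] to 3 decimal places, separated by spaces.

wrist centre = target − a_3·(cos φ, sin φ) = (5.9279, -5.7324)
cos θ_2 = (67.9994−8²−2²)/(2·8·2) = -0.0000; θ_2 = 90.0011° (elbow-up)
β = atan2(-5.7324,5.9279) = -44.0395°; ψ = atan2(2.0000,8.0000) = 14.0363°
θ_1 = β − ψ = -58.0758°
θ_3 = φ − θ_1 − θ_2 = 163.0747° (wrapped to (-180°,180°])

-58.076 90.001 163.075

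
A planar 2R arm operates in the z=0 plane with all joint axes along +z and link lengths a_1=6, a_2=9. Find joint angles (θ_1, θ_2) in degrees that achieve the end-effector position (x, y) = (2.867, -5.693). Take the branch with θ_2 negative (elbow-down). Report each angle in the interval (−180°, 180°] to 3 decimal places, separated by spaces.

30.005 -135.002

cos θ_2 = (40.6299−6²−9²)/(2·6·9) = -0.7071; θ_2 = -135.0019° (elbow-down)
β = atan2(-5.6930,2.8670) = -63.2701°; ψ = atan2(-6.3638,-0.3642) = -93.2752°
θ_1 = β − ψ = 30.0051°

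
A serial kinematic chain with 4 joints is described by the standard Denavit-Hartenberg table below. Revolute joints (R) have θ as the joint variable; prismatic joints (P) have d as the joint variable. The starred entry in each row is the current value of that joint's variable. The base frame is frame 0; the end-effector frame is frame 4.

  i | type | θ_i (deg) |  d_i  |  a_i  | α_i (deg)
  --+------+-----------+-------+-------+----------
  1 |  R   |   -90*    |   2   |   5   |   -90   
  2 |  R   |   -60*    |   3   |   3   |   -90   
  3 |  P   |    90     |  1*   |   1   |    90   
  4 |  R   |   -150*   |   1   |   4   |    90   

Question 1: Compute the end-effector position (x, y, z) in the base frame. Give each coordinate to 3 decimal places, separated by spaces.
5.464 -6.134 5.964

after link 1: o_1 = (0.0000, -5.0000, 2.0000)
after link 2: o_2 = (3.0000, -6.5000, 4.5981)
after link 3: o_3 = (2.0000, -7.3660, 4.0981)
after link 4: o_4 = (5.4641, -6.1340, 5.9641)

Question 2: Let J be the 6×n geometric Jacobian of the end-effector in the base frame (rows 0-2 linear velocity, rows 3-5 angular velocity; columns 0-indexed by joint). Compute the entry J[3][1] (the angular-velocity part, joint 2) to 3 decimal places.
axis z_1 = (1.0000,0.0000,0.0000); lever o_n−o_1 = (5.4641,-1.1340,3.9641)
cross product → J_v[:, 1] = (0.0000,-3.9641,-1.1340)
J_ω[:, 1] = z_1
entry J[3][1] = 1.0000

1.000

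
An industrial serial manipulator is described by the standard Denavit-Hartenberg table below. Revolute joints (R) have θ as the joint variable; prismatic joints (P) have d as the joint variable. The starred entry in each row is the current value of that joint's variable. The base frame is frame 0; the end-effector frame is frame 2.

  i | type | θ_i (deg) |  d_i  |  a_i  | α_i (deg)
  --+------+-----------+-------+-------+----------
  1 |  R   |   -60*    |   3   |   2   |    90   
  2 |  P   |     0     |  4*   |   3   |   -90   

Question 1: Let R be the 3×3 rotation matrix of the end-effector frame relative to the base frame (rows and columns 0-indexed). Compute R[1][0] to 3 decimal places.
End-effector x-axis (col 0 of R) = (0.5000,-0.8660,0.0000)
R[1][0] = -0.8660

-0.866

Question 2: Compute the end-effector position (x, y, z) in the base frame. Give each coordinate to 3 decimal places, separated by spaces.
-0.964 -6.330 3.000

after link 1: o_1 = (1.0000, -1.7321, 3.0000)
after link 2: o_2 = (-0.9641, -6.3301, 3.0000)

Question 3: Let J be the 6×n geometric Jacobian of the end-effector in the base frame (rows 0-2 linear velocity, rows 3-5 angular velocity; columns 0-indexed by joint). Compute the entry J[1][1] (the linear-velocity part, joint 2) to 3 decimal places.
prismatic axis z_1 = (-0.8660,-0.5000,0.0000)
J_v[:, 1] = z_1; J_ω[:, 1] = (0,0,0)
entry J[1][1] = -0.5000

-0.500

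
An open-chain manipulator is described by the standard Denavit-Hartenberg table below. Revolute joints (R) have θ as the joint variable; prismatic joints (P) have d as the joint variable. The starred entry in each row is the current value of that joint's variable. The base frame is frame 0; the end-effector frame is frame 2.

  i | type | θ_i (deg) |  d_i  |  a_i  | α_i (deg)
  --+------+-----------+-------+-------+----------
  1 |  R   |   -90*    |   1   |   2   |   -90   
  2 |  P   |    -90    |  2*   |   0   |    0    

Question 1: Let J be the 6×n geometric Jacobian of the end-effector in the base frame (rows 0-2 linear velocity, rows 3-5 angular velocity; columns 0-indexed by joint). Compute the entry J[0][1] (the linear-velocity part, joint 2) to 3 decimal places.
prismatic axis z_1 = (1.0000,0.0000,0.0000)
J_v[:, 1] = z_1; J_ω[:, 1] = (0,0,0)
entry J[0][1] = 1.0000

1.000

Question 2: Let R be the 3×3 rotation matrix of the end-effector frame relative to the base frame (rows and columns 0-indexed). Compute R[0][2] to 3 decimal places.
End-effector z-axis (col 2 of R) = (1.0000,0.0000,0.0000)
R[0][2] = 1.0000

1.000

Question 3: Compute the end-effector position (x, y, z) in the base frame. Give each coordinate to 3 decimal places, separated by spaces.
2.000 -2.000 1.000

after link 1: o_1 = (0.0000, -2.0000, 1.0000)
after link 2: o_2 = (2.0000, -2.0000, 1.0000)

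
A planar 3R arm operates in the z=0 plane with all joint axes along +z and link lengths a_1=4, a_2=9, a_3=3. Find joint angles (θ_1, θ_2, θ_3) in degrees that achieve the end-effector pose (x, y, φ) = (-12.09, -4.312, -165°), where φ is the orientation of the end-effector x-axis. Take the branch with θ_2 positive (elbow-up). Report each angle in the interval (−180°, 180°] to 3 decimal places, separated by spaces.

wrist centre = target − a_3·(cos φ, sin φ) = (-9.1922, -3.5355)
cos θ_2 = (96.9970−4²−9²)/(2·4·9) = -0.0000; θ_2 = 90.0024° (elbow-up)
β = atan2(-3.5355,-9.1922) = -158.9621°; ψ = atan2(9.0000,3.9996) = 66.0395°
θ_1 = β − ψ = -225.0016°
θ_3 = φ − θ_1 − θ_2 = -30.0008° (wrapped to (-180°,180°])

134.998 90.002 -30.001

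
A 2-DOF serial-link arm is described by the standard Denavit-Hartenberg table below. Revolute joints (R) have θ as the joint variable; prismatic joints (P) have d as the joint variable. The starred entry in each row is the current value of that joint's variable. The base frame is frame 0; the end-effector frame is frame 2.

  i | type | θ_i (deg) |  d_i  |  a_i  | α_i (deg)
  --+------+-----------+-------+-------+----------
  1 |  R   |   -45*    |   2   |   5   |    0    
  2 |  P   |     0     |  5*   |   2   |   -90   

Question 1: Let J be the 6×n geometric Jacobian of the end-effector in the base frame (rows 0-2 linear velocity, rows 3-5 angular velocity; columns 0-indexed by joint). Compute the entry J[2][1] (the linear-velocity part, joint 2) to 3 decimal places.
prismatic axis z_1 = (0.0000,0.0000,1.0000)
J_v[:, 1] = z_1; J_ω[:, 1] = (0,0,0)
entry J[2][1] = 1.0000

1.000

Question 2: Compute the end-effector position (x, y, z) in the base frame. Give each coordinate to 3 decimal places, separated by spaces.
4.950 -4.950 7.000

after link 1: o_1 = (3.5355, -3.5355, 2.0000)
after link 2: o_2 = (4.9497, -4.9497, 7.0000)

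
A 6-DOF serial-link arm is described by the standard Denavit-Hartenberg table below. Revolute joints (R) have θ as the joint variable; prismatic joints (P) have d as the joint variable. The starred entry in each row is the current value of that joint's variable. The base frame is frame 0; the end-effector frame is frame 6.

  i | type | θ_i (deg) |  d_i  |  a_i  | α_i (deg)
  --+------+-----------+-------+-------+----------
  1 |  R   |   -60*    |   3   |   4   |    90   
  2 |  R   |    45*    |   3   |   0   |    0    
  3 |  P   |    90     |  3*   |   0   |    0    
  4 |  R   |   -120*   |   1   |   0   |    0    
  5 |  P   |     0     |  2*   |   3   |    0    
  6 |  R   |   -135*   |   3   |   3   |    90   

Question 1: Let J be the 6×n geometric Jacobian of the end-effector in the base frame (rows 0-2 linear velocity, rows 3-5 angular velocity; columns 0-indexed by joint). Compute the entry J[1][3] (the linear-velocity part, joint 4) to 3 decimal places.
axis z_3 = (-0.8660,-0.5000,0.0000); lever o_n−o_3 = (-4.4973,-4.2105,-1.8216)
cross product → J_v[:, 3] = (0.9108,-1.5776,1.3978)
J_ω[:, 3] = z_3
entry J[1][3] = -1.5776

-1.578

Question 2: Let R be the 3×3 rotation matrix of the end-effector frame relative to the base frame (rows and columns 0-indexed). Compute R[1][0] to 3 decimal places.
End-effector x-axis (col 0 of R) = (-0.2500,0.4330,-0.8660)
R[1][0] = 0.4330

0.433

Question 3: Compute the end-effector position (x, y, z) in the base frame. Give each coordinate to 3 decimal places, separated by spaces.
after link 1: o_1 = (2.0000, -3.4641, 3.0000)
after link 2: o_2 = (-0.5981, -4.9641, 3.0000)
after link 3: o_3 = (-3.1962, -6.4641, 3.0000)
after link 4: o_4 = (-4.0622, -6.9641, 3.0000)
after link 5: o_5 = (-4.3453, -10.4737, 3.7765)
after link 6: o_6 = (-7.6934, -10.6746, 1.1784)

-7.693 -10.675 1.178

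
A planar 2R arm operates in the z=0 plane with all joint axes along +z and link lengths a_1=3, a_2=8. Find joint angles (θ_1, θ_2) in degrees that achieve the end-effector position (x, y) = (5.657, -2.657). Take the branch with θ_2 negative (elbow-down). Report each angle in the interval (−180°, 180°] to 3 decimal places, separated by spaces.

cos θ_2 = (39.0613−3²−8²)/(2·3·8) = -0.7071; θ_2 = -134.9959° (elbow-down)
β = atan2(-2.6570,5.6570) = -25.1587°; ψ = atan2(-5.6573,-2.6565) = -115.1531°
θ_1 = β − ψ = 89.9944°

89.994 -134.996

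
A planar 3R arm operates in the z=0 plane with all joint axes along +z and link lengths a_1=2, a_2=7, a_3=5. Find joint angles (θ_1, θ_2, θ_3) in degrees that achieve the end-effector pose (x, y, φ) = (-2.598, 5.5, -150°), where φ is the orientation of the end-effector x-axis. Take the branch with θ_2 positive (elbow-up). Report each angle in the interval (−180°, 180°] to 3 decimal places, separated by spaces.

30.000 59.999 120.001

wrist centre = target − a_3·(cos φ, sin φ) = (1.7321, 8.0000)
cos θ_2 = (67.0003−2²−7²)/(2·2·7) = 0.5000; θ_2 = 59.9994° (elbow-up)
β = atan2(8.0000,1.7321) = 77.7831°; ψ = atan2(6.0621,5.5001) = 47.7831°
θ_1 = β − ψ = 30.0000°
θ_3 = φ − θ_1 − θ_2 = 120.0006° (wrapped to (-180°,180°])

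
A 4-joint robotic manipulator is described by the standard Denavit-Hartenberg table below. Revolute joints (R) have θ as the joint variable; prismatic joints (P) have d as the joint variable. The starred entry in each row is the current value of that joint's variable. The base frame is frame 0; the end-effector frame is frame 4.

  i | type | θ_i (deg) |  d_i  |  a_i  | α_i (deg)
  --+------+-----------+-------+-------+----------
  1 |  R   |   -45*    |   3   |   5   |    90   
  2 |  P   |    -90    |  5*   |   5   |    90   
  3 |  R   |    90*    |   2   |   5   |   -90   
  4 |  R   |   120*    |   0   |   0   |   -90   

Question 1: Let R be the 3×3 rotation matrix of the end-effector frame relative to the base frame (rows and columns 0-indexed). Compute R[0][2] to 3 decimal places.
0.259

End-effector z-axis (col 2 of R) = (0.2588,0.9659,0.0000)
R[0][2] = 0.2588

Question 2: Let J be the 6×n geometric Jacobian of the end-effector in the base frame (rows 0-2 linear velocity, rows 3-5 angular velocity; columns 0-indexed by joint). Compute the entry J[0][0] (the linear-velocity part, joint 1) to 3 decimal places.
9.192

axis z_0 = ẑ; lever o_n−o_0 = (-4.9497,-9.1924,-2.0000)
cross product → J_v[:, 0] = (9.1924,-4.9497,0.0000)
J_ω[:, 0] = z_0
entry J[0][0] = 9.1924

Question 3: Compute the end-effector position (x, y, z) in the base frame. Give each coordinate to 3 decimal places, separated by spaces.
-4.950 -9.192 -2.000

after link 1: o_1 = (3.5355, -3.5355, 3.0000)
after link 2: o_2 = (0.0000, -7.0711, -2.0000)
after link 3: o_3 = (-4.9497, -9.1924, -2.0000)
after link 4: o_4 = (-4.9497, -9.1924, -2.0000)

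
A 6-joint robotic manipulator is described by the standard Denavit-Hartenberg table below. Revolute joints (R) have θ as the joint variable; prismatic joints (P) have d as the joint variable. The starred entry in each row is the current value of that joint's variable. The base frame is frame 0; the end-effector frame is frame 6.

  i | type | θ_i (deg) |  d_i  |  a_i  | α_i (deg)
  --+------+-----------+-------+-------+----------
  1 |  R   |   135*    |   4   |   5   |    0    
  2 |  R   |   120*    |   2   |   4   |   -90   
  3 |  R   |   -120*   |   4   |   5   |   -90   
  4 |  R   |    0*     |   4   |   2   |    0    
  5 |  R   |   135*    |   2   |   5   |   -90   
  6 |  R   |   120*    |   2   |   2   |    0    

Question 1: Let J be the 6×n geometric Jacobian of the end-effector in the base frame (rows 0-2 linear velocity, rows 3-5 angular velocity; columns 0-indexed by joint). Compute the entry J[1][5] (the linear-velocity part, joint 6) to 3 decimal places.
-0.562

axis z_5 = (0.5915,-0.5245,-0.6124); lever o_n−o_5 = (2.3458,0.5583,-1.4784)
cross product → J_v[:, 5] = (1.1174,-0.5620,1.5607)
J_ω[:, 5] = z_5
entry J[1][5] = -0.5620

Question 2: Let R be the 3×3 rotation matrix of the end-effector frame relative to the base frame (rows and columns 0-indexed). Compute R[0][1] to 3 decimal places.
0.559

End-effector y-axis (col 1 of R) = (0.5587,-0.2810,0.7803)
R[0][1] = 0.5587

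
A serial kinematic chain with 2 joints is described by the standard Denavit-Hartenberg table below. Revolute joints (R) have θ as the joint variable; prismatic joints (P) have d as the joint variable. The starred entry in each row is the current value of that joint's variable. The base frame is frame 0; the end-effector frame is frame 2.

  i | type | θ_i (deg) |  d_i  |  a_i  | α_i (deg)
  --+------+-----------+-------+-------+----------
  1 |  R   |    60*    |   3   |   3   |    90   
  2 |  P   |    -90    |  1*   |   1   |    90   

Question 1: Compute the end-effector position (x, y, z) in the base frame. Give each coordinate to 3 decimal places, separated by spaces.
after link 1: o_1 = (1.5000, 2.5981, 3.0000)
after link 2: o_2 = (2.3660, 2.0981, 2.0000)

2.366 2.098 2.000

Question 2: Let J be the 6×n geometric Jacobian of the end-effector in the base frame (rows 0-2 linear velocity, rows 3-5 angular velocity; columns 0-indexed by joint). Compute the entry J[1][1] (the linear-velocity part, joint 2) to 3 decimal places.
prismatic axis z_1 = (0.8660,-0.5000,0.0000)
J_v[:, 1] = z_1; J_ω[:, 1] = (0,0,0)
entry J[1][1] = -0.5000

-0.500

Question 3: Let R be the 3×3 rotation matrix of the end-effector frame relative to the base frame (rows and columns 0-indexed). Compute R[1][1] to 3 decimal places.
End-effector y-axis (col 1 of R) = (0.8660,-0.5000,0.0000)
R[1][1] = -0.5000

-0.500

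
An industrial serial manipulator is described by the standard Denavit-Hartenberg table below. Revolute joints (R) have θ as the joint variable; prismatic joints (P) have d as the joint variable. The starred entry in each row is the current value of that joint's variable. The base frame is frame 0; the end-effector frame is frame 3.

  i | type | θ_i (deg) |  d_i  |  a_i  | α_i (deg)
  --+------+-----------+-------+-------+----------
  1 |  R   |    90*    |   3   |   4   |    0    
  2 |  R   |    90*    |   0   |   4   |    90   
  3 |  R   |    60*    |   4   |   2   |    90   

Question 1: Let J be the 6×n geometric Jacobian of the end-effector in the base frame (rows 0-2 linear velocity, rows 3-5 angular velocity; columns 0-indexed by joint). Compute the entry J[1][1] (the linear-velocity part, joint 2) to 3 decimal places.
axis z_1 = (0.0000,0.0000,1.0000); lever o_n−o_1 = (-5.0000,4.0000,1.7321)
cross product → J_v[:, 1] = (-4.0000,-5.0000,0.0000)
J_ω[:, 1] = z_1
entry J[1][1] = -5.0000

-5.000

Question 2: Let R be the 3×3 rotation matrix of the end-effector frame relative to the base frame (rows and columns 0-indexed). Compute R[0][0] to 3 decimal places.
End-effector x-axis (col 0 of R) = (-0.5000,0.0000,0.8660)
R[0][0] = -0.5000

-0.500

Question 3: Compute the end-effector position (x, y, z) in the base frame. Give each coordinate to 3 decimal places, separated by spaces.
-5.000 8.000 4.732

after link 1: o_1 = (0.0000, 4.0000, 3.0000)
after link 2: o_2 = (-4.0000, 4.0000, 3.0000)
after link 3: o_3 = (-5.0000, 8.0000, 4.7321)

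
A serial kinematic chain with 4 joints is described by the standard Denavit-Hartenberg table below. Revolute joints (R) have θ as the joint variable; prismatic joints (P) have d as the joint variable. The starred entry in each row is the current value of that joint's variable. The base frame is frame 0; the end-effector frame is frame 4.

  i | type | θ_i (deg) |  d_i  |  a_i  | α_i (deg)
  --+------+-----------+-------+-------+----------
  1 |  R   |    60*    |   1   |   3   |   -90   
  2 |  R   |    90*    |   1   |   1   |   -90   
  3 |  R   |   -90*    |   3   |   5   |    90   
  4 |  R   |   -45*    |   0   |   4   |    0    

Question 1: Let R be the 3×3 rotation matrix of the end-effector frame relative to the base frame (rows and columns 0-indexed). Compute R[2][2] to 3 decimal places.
1.000

End-effector z-axis (col 2 of R) = (-0.0000,-0.0000,1.0000)
R[2][2] = 1.0000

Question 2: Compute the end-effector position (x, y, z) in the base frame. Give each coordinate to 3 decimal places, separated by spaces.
after link 1: o_1 = (1.5000, 2.5981, 1.0000)
after link 2: o_2 = (0.6340, 3.0981, 0.0000)
after link 3: o_3 = (-5.1962, 3.0000, -0.0000)
after link 4: o_4 = (-6.2314, 6.8637, 0.0000)

-6.231 6.864 0.000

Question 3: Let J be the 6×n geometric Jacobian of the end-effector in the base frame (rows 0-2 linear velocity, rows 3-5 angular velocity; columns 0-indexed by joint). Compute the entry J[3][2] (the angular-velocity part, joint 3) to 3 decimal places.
axis z_2 = (-0.5000,-0.8660,-0.0000); lever o_n−o_2 = (-6.8654,3.7656,0.0000)
cross product → J_v[:, 2] = (0.0000,0.0000,-7.8284)
J_ω[:, 2] = z_2
entry J[3][2] = -0.5000

-0.500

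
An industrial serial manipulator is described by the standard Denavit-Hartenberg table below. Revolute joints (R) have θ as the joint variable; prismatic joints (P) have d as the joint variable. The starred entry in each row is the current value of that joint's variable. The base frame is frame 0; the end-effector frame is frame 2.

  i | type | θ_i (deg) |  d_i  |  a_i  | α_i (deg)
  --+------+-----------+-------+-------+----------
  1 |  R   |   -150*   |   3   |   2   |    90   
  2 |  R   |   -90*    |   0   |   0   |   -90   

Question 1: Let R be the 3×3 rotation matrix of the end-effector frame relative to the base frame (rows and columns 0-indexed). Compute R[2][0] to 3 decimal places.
End-effector x-axis (col 0 of R) = (-0.0000,0.0000,-1.0000)
R[2][0] = -1.0000

-1.000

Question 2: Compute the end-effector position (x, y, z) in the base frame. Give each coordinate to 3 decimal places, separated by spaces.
after link 1: o_1 = (-1.7321, -1.0000, 3.0000)
after link 2: o_2 = (-1.7321, -1.0000, 3.0000)

-1.732 -1.000 3.000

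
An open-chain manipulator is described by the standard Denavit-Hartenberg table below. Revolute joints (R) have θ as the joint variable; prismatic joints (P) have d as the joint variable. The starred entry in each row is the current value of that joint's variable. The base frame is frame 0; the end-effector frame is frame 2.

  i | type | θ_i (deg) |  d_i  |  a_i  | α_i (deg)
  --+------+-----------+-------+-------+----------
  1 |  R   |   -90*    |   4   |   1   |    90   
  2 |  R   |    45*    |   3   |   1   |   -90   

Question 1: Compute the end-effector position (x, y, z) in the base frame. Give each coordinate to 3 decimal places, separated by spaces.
-3.000 -1.707 4.707

after link 1: o_1 = (0.0000, -1.0000, 4.0000)
after link 2: o_2 = (-3.0000, -1.7071, 4.7071)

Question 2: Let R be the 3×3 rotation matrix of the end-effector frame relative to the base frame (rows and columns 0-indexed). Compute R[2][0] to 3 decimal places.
End-effector x-axis (col 0 of R) = (0.0000,-0.7071,0.7071)
R[2][0] = 0.7071

0.707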